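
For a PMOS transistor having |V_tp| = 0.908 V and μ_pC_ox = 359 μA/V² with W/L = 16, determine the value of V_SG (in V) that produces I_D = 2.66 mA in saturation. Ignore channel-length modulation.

k_p = μ_pC_ox · (W/L) = 5.744 mA/V².
In saturation I_D = ½ k_p (V_SG − |V_tp|)², so V_SG − |V_tp| = √(2 I_D / k_p) = √(2 × 2.66 / 5.744) = 0.962 V.
V_SG = 0.908 + 0.962 = 1.87 V.

V_SG = 1.87 V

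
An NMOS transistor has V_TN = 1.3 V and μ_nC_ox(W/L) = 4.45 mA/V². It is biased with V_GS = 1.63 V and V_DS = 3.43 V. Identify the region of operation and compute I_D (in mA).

V_ov = V_GS − V_TN = 1.63 − 1.3 = 0.33 V.
Since V_DS = 3.43 V ≥ V_ov = 0.33 V, the device is in saturation.
I_D = ½ k_n V_ov² = 0.5 × 4.45 × 0.33² = 0.242 mA.

Saturation; I_D = 0.242 mA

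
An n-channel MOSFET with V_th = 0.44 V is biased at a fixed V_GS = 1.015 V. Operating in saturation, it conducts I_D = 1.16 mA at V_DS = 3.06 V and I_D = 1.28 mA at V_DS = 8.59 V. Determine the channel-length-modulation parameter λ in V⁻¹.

λ = 0.0198 V⁻¹

With V_GS fixed, I_D ∝ (1 + λ V_DS) in saturation, so I_D2/I_D1 = (1 + λ V_DS2)/(1 + λ V_DS1).
1.28/1.16 = 1.103 = (1 + 8.59 λ)/(1 + 3.06 λ).
Solving: λ (I_D1 V_DS2 − I_D2 V_DS1) = I_D2 − I_D1, so λ = (1.28 − 1.16) / (1.16 × 8.59 − 1.28 × 3.06) = 0.12 / 6.05 = 0.0198 V⁻¹.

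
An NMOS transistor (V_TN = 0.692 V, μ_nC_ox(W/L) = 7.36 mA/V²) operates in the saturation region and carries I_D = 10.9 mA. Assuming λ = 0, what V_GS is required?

In saturation I_D = ½ k_n (V_GS − V_TN)², so V_GS − V_TN = √(2 I_D / k_n) = √(2 × 10.9 / 7.36) = 1.72 V.
V_GS = 0.692 + 1.72 = 2.41 V.

V_GS = 2.41 V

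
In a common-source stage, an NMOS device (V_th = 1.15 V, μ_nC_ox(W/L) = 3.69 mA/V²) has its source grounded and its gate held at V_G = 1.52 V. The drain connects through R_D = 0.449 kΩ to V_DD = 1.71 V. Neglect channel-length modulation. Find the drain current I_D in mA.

I_D = 0.253 mA

V_GS = V_G = 1.52 V, so V_ov = 1.52 − 1.15 = 0.37 V.
Assume saturation: I_D = ½ k_n V_ov² = 0.5 × 3.69 × 0.37² = 0.253 mA, giving V_DS = V_DD − I_D R_D = 1.71 − 0.253 × 0.449 = 1.6 V.
V_DS = 1.6 V ≥ V_ov = 0.37 V, confirming saturation.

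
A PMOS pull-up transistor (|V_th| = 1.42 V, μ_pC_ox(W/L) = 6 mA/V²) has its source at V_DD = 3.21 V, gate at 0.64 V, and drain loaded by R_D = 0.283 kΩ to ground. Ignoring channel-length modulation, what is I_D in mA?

I_D = 3.97 mA

V_SG = V_DD − V_G = 3.21 − 0.64 = 2.57 V, so V_ov = 2.57 − 1.42 = 1.15 V.
Assume saturation: I_D = ½ k_p V_ov² = 0.5 × 6 × 1.15² = 3.97 mA, giving V_SD = V_DD − I_D R_D = 3.21 − 3.97 × 0.283 = 2.09 V.
V_SD = 2.09 V ≥ V_ov = 1.15 V, confirming saturation.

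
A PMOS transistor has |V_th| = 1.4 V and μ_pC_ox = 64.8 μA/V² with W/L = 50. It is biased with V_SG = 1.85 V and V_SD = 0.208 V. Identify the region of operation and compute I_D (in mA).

k_p = μ_pC_ox · (W/L) = 3.24 mA/V².
V_ov = V_SG − |V_th| = 1.85 − 1.4 = 0.45 V.
Since V_SD = 0.208 V < V_ov = 0.45 V, the device is in the triode region.
I_D = k_p [V_ov · V_SD − ½ V_SD²] = 3.24 × [0.45 × 0.208 − 0.5 × 0.208²] = 0.233 mA.

Triode; I_D = 0.233 mA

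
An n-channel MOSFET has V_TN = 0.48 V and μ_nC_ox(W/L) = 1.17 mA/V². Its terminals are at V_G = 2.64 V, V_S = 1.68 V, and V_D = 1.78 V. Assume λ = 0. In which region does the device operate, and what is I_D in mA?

V_GS = V_G − V_S = 2.64 − 1.68 = 0.96 V; V_DS = V_D − V_S = 1.78 − 1.68 = 0.1 V.
V_ov = V_GS − V_TN = 0.96 − 0.48 = 0.48 V.
Since V_DS = 0.1 V < V_ov = 0.48 V, the device is in the triode region.
I_D = k_n [V_ov · V_DS − ½ V_DS²] = 1.17 × [0.48 × 0.1 − 0.5 × 0.1²] = 0.0503 mA.

Triode; I_D = 0.0503 mA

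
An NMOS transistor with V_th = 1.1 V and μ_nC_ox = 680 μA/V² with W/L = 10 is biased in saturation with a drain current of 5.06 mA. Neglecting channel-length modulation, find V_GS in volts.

V_GS = 2.32 V

k_n = μ_nC_ox · (W/L) = 6.8 mA/V².
In saturation I_D = ½ k_n (V_GS − V_th)², so V_GS − V_th = √(2 I_D / k_n) = √(2 × 5.06 / 6.8) = 1.22 V.
V_GS = 1.1 + 1.22 = 2.32 V.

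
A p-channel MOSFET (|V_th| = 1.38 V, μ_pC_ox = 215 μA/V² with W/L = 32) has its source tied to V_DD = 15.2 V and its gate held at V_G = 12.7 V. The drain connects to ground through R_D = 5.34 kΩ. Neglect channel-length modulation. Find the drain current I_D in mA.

V_SG = V_DD − V_G = 15.2 − 12.7 = 2.5 V, so V_ov = 2.5 − 1.38 = 1.12 V.
k_p = μ_pC_ox · (W/L) = 6.88 mA/V².
Assume saturation: I_D = ½ k_p V_ov² = 0.5 × 6.88 × 1.12² = 4.32 mA, giving V_SD = V_DD − I_D R_D = 15.2 − 4.32 × 5.34 = -7.84 V.
But -7.84 V < V_ov = 1.12 V, so the device is actually in triode.
In triode I_D = k_p[V_ov V_SD − ½ V_SD²] and I_D = (V_DD − V_SD)/R_D. Equating: 18.4 V_SD² − 42.15 V_SD + 15.2 = 0, giving V_SD = 0.448 V (the root below V_ov).
I_D = (15.2 − 0.448) / 5.34 = 2.76 mA.

I_D = 2.76 mA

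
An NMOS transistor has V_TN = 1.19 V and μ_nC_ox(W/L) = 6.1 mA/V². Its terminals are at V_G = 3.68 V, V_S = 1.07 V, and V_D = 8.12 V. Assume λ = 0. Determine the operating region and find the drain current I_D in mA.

Saturation; I_D = 6.15 mA

V_GS = V_G − V_S = 3.68 − 1.07 = 2.61 V; V_DS = V_D − V_S = 8.12 − 1.07 = 7.05 V.
V_ov = V_GS − V_TN = 2.61 − 1.19 = 1.42 V.
Since V_DS = 7.05 V ≥ V_ov = 1.42 V, the device is in saturation.
I_D = ½ k_n V_ov² = 0.5 × 6.1 × 1.42² = 6.15 mA.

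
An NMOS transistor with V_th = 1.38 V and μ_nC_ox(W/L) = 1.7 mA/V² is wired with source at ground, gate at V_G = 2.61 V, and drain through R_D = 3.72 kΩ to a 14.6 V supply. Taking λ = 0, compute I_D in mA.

V_GS = V_G = 2.61 V, so V_ov = 2.61 − 1.38 = 1.23 V.
Assume saturation: I_D = ½ k_n V_ov² = 0.5 × 1.7 × 1.23² = 1.29 mA, giving V_DS = V_DD − I_D R_D = 14.6 − 1.29 × 3.72 = 9.82 V.
V_DS = 9.82 V ≥ V_ov = 1.23 V, confirming saturation.

I_D = 1.29 mA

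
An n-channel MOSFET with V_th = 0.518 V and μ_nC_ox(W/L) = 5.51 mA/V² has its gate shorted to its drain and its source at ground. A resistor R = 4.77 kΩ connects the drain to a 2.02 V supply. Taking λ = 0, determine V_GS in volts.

V_GS = 0.820 V

With gate tied to drain, V_GS = V_DS ≥ V_GS − V_th, so the device is in saturation.
KCL at the drain: ½ k_n (V_GS − V_th)² = (V_DD − V_GS)/R.
Let x = V_GS − 0.518. Then 13.1 x² + x − 1.502 = 0, giving x = 0.302 V (positive root), so V_GS = 0.82 V.
I_D = (V_DD − V_GS)/R = (2.02 − 0.82) / 4.77 = 0.252 mA.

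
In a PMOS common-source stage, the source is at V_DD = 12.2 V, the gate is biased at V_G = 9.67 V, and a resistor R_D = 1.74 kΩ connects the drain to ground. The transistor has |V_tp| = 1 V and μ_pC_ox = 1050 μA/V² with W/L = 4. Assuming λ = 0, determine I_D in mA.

I_D = 4.92 mA

V_SG = V_DD − V_G = 12.2 − 9.67 = 2.53 V, so V_ov = 2.53 − 1 = 1.53 V.
k_p = μ_pC_ox · (W/L) = 4.2 mA/V².
Assume saturation: I_D = ½ k_p V_ov² = 0.5 × 4.2 × 1.53² = 4.92 mA, giving V_SD = V_DD − I_D R_D = 12.2 − 4.92 × 1.74 = 3.65 V.
V_SD = 3.65 V ≥ V_ov = 1.53 V, confirming saturation.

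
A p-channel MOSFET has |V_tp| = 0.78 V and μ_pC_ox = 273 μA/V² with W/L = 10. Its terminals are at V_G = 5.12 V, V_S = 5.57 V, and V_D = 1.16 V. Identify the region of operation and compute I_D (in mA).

V_SG = V_S − V_G = 5.57 − 5.12 = 0.45 V; V_SD = V_S − V_D = 5.57 − 1.16 = 4.41 V.
V_SG = 0.45 V < |V_tp| = 0.78 V, so the transistor is in cutoff.

Cutoff; I_D = 0 mA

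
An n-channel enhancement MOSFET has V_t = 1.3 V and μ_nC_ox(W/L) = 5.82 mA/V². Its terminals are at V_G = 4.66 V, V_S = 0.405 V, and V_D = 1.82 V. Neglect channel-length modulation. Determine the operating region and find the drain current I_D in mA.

V_GS = V_G − V_S = 4.66 − 0.405 = 4.25 V; V_DS = V_D − V_S = 1.82 − 0.405 = 1.42 V.
V_ov = V_GS − V_t = 4.25 − 1.3 = 2.96 V.
Since V_DS = 1.42 V < V_ov = 2.96 V, the device is in the triode region.
I_D = k_n [V_ov · V_DS − ½ V_DS²] = 5.82 × [2.96 × 1.42 − 0.5 × 1.42²] = 18.5 mA.

Triode; I_D = 18.5 mA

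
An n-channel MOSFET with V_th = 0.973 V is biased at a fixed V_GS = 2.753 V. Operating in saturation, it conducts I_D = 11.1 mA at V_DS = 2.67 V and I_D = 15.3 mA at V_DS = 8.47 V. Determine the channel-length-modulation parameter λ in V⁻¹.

λ = 0.0790 V⁻¹

With V_GS fixed, I_D ∝ (1 + λ V_DS) in saturation, so I_D2/I_D1 = (1 + λ V_DS2)/(1 + λ V_DS1).
15.3/11.1 = 1.378 = (1 + 8.47 λ)/(1 + 2.67 λ).
Solving: λ (I_D1 V_DS2 − I_D2 V_DS1) = I_D2 − I_D1, so λ = (15.3 − 11.1) / (11.1 × 8.47 − 15.3 × 2.67) = 4.2 / 53.2 = 0.079 V⁻¹.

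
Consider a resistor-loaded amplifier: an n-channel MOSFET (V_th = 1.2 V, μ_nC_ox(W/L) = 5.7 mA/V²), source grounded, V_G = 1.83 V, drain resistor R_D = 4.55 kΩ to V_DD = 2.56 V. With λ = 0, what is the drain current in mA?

I_D = 0.525 mA

V_GS = V_G = 1.83 V, so V_ov = 1.83 − 1.2 = 0.63 V.
Assume saturation: I_D = ½ k_n V_ov² = 0.5 × 5.7 × 0.63² = 1.13 mA, giving V_DS = V_DD − I_D R_D = 2.56 − 1.13 × 4.55 = -2.59 V.
But -2.59 V < V_ov = 0.63 V, so the device is actually in triode.
In triode I_D = k_n[V_ov V_DS − ½ V_DS²] and I_D = (V_DD − V_DS)/R_D. Equating: 13 V_DS² − 17.34 V_DS + 2.56 = 0, giving V_DS = 0.169 V (the root below V_ov).
I_D = (2.56 − 0.169) / 4.55 = 0.525 mA.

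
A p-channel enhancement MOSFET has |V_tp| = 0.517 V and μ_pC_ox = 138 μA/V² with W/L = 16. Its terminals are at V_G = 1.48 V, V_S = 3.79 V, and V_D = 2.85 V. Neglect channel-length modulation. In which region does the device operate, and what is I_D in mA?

V_SG = V_S − V_G = 3.79 − 1.48 = 2.31 V; V_SD = V_S − V_D = 3.79 − 2.85 = 0.94 V.
k_p = μ_pC_ox · (W/L) = 2.208 mA/V².
V_ov = V_SG − |V_tp| = 2.31 − 0.517 = 1.79 V.
Since V_SD = 0.94 V < V_ov = 1.79 V, the device is in the triode region.
I_D = k_p [V_ov · V_SD − ½ V_SD²] = 2.208 × [1.79 × 0.94 − 0.5 × 0.94²] = 2.75 mA.

Triode; I_D = 2.75 mA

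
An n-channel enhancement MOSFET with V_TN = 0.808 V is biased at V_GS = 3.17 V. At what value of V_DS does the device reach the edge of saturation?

V_DS,sat = 2.36 V

The boundary between triode and saturation is V_DS = V_GS − V_TN = V_ov.
V_ov = 3.17 − 0.808 = 2.36 V.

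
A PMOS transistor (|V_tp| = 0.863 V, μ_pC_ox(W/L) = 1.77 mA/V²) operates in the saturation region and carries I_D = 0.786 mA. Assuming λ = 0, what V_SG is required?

V_SG = 1.81 V

In saturation I_D = ½ k_p (V_SG − |V_tp|)², so V_SG − |V_tp| = √(2 I_D / k_p) = √(2 × 0.786 / 1.77) = 0.942 V.
V_SG = 0.863 + 0.942 = 1.81 V.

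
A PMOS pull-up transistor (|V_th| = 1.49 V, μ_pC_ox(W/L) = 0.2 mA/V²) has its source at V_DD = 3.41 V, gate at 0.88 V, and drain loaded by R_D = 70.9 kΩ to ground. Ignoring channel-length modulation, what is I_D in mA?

I_D = 0.0447 mA

V_SG = V_DD − V_G = 3.41 − 0.88 = 2.53 V, so V_ov = 2.53 − 1.49 = 1.04 V.
Assume saturation: I_D = ½ k_p V_ov² = 0.5 × 0.2 × 1.04² = 0.108 mA, giving V_SD = V_DD − I_D R_D = 3.41 − 0.108 × 70.9 = -4.26 V.
But -4.26 V < V_ov = 1.04 V, so the device is actually in triode.
In triode I_D = k_p[V_ov V_SD − ½ V_SD²] and I_D = (V_DD − V_SD)/R_D. Equating: 7.09 V_SD² − 15.75 V_SD + 3.41 = 0, giving V_SD = 0.243 V (the root below V_ov).
I_D = (3.41 − 0.243) / 70.9 = 0.0447 mA.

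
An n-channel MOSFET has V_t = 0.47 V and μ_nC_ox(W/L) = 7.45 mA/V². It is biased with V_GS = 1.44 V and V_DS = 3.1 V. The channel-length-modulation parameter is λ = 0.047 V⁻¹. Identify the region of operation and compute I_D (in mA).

Saturation; I_D = 4.02 mA

V_ov = V_GS − V_t = 1.44 − 0.47 = 0.97 V.
Since V_DS = 3.1 V ≥ V_ov = 0.97 V, the device is in saturation.
I_D = ½ k_n V_ov² (1 + λ V_DS) = 0.5 × 7.45 × 0.97² × (1 + 0.047 × 3.1) = 4.02 mA.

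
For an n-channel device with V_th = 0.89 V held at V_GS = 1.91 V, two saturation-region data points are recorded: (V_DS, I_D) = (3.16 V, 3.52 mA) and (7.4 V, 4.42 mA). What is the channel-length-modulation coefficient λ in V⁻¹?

λ = 0.0745 V⁻¹

With V_GS fixed, I_D ∝ (1 + λ V_DS) in saturation, so I_D2/I_D1 = (1 + λ V_DS2)/(1 + λ V_DS1).
4.42/3.52 = 1.256 = (1 + 7.4 λ)/(1 + 3.16 λ).
Solving: λ (I_D1 V_DS2 − I_D2 V_DS1) = I_D2 − I_D1, so λ = (4.42 − 3.52) / (3.52 × 7.4 − 4.42 × 3.16) = 0.9 / 12.1 = 0.0745 V⁻¹.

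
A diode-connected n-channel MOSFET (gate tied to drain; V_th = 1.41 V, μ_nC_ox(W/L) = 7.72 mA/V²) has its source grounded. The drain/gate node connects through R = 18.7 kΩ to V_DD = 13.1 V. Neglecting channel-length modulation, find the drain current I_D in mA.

With gate tied to drain, V_GS = V_DS ≥ V_GS − V_th, so the device is in saturation.
KCL at the drain: ½ k_n (V_GS − V_th)² = (V_DD − V_GS)/R.
Let x = V_GS − 1.41. Then 72.2 x² + x − 11.69 = 0, giving x = 0.396 V (positive root), so V_GS = 1.81 V.
I_D = (V_DD − V_GS)/R = (13.1 − 1.81) / 18.7 = 0.604 mA.

I_D = 0.604 mA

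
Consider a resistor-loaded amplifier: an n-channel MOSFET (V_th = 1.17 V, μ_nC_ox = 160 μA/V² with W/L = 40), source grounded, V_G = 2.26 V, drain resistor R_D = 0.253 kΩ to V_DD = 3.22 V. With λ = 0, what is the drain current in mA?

I_D = 3.80 mA

V_GS = V_G = 2.26 V, so V_ov = 2.26 − 1.17 = 1.09 V.
k_n = μ_nC_ox · (W/L) = 6.4 mA/V².
Assume saturation: I_D = ½ k_n V_ov² = 0.5 × 6.4 × 1.09² = 3.8 mA, giving V_DS = V_DD − I_D R_D = 3.22 − 3.8 × 0.253 = 2.26 V.
V_DS = 2.26 V ≥ V_ov = 1.09 V, confirming saturation.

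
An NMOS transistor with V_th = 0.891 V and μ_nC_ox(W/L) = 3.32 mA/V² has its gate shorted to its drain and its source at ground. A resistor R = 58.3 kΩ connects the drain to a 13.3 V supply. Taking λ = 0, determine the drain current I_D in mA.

With gate tied to drain, V_GS = V_DS ≥ V_GS − V_th, so the device is in saturation.
KCL at the drain: ½ k_n (V_GS − V_th)² = (V_DD − V_GS)/R.
Let x = V_GS − 0.891. Then 96.8 x² + x − 12.41 = 0, giving x = 0.353 V (positive root), so V_GS = 1.24 V.
I_D = (V_DD − V_GS)/R = (13.3 − 1.24) / 58.3 = 0.207 mA.

I_D = 0.207 mA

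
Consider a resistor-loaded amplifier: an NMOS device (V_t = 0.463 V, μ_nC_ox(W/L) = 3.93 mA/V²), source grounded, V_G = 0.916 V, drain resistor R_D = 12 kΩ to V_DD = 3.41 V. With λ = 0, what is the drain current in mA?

V_GS = V_G = 0.916 V, so V_ov = 0.916 − 0.463 = 0.453 V.
Assume saturation: I_D = ½ k_n V_ov² = 0.5 × 3.93 × 0.453² = 0.403 mA, giving V_DS = V_DD − I_D R_D = 3.41 − 0.403 × 12 = -1.43 V.
But -1.43 V < V_ov = 0.453 V, so the device is actually in triode.
In triode I_D = k_n[V_ov V_DS − ½ V_DS²] and I_D = (V_DD − V_DS)/R_D. Equating: 23.6 V_DS² − 22.36 V_DS + 3.41 = 0, giving V_DS = 0.191 V (the root below V_ov).
I_D = (3.41 − 0.191) / 12 = 0.268 mA.

I_D = 0.268 mA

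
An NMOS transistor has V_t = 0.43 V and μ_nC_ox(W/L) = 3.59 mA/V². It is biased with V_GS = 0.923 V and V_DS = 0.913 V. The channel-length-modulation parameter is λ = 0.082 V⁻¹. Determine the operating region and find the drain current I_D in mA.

V_ov = V_GS − V_t = 0.923 − 0.43 = 0.493 V.
Since V_DS = 0.913 V ≥ V_ov = 0.493 V, the device is in saturation.
I_D = ½ k_n V_ov² (1 + λ V_DS) = 0.5 × 3.59 × 0.493² × (1 + 0.082 × 0.913) = 0.469 mA.

Saturation; I_D = 0.469 mA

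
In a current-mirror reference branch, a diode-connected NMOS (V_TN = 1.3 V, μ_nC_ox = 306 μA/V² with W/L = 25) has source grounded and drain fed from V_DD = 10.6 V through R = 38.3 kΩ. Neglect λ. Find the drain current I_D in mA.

I_D = 0.236 mA

With gate tied to drain, V_GS = V_DS ≥ V_GS − V_TN, so the device is in saturation.
k_n = μ_nC_ox · (W/L) = 7.65 mA/V².
KCL at the drain: ½ k_n (V_GS − V_TN)² = (V_DD − V_GS)/R.
Let x = V_GS − 1.3. Then 146 x² + x − 9.3 = 0, giving x = 0.249 V (positive root), so V_GS = 1.55 V.
I_D = (V_DD − V_GS)/R = (10.6 − 1.55) / 38.3 = 0.236 mA.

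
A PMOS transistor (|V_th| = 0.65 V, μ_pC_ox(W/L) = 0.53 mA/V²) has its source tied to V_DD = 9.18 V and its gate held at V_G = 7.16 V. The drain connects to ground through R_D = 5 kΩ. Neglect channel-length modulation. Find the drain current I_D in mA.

V_SG = V_DD − V_G = 9.18 − 7.16 = 2.02 V, so V_ov = 2.02 − 0.65 = 1.37 V.
Assume saturation: I_D = ½ k_p V_ov² = 0.5 × 0.53 × 1.37² = 0.497 mA, giving V_SD = V_DD − I_D R_D = 9.18 − 0.497 × 5 = 6.69 V.
V_SD = 6.69 V ≥ V_ov = 1.37 V, confirming saturation.

I_D = 0.497 mA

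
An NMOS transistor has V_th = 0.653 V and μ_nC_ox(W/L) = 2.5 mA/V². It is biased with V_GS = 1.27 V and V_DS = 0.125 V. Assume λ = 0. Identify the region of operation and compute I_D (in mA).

Triode; I_D = 0.173 mA

V_ov = V_GS − V_th = 1.27 − 0.653 = 0.617 V.
Since V_DS = 0.125 V < V_ov = 0.617 V, the device is in the triode region.
I_D = k_n [V_ov · V_DS − ½ V_DS²] = 2.5 × [0.617 × 0.125 − 0.5 × 0.125²] = 0.173 mA.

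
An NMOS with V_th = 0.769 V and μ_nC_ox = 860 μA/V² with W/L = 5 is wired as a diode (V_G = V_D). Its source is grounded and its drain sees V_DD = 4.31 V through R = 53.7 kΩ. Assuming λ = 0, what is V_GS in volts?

With gate tied to drain, V_GS = V_DS ≥ V_GS − V_th, so the device is in saturation.
k_n = μ_nC_ox · (W/L) = 4.3 mA/V².
KCL at the drain: ½ k_n (V_GS − V_th)² = (V_DD − V_GS)/R.
Let x = V_GS − 0.769. Then 115 x² + x − 3.541 = 0, giving x = 0.171 V (positive root), so V_GS = 0.94 V.
I_D = (V_DD − V_GS)/R = (4.31 − 0.94) / 53.7 = 0.0628 mA.

V_GS = 0.940 V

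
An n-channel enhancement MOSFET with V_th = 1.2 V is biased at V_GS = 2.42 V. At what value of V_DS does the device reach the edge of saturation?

V_DS,sat = 1.22 V

The boundary between triode and saturation is V_DS = V_GS − V_th = V_ov.
V_ov = 2.42 − 1.2 = 1.22 V.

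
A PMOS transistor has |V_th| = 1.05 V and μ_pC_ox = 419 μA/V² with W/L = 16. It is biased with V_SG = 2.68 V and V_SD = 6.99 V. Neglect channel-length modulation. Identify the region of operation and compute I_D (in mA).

Saturation; I_D = 8.91 mA

k_p = μ_pC_ox · (W/L) = 6.704 mA/V².
V_ov = V_SG − |V_th| = 2.68 − 1.05 = 1.63 V.
Since V_SD = 6.99 V ≥ V_ov = 1.63 V, the device is in saturation.
I_D = ½ k_p V_ov² = 0.5 × 6.704 × 1.63² = 8.91 mA.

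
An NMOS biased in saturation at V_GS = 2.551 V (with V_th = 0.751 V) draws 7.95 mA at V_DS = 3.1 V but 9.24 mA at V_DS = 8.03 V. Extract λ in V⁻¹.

With V_GS fixed, I_D ∝ (1 + λ V_DS) in saturation, so I_D2/I_D1 = (1 + λ V_DS2)/(1 + λ V_DS1).
9.24/7.95 = 1.162 = (1 + 8.03 λ)/(1 + 3.1 λ).
Solving: λ (I_D1 V_DS2 − I_D2 V_DS1) = I_D2 − I_D1, so λ = (9.24 − 7.95) / (7.95 × 8.03 − 9.24 × 3.1) = 1.29 / 35.2 = 0.0367 V⁻¹.

λ = 0.0367 V⁻¹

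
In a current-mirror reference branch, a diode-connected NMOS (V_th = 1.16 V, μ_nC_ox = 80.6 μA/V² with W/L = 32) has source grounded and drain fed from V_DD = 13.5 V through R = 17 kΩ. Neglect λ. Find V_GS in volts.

With gate tied to drain, V_GS = V_DS ≥ V_GS − V_th, so the device is in saturation.
k_n = μ_nC_ox · (W/L) = 2.579 mA/V².
KCL at the drain: ½ k_n (V_GS − V_th)² = (V_DD − V_GS)/R.
Let x = V_GS − 1.16. Then 21.9 x² + x − 12.34 = 0, giving x = 0.728 V (positive root), so V_GS = 1.89 V.
I_D = (V_DD − V_GS)/R = (13.5 − 1.89) / 17 = 0.683 mA.

V_GS = 1.89 V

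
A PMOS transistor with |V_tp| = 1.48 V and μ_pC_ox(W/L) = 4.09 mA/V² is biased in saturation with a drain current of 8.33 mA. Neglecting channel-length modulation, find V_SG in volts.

V_SG = 3.50 V

In saturation I_D = ½ k_p (V_SG − |V_tp|)², so V_SG − |V_tp| = √(2 I_D / k_p) = √(2 × 8.33 / 4.09) = 2.02 V.
V_SG = 1.48 + 2.02 = 3.5 V.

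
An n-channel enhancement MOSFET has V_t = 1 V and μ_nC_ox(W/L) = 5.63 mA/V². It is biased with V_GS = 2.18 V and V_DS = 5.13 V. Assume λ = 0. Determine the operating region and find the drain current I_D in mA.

Saturation; I_D = 3.92 mA

V_ov = V_GS − V_t = 2.18 − 1 = 1.18 V.
Since V_DS = 5.13 V ≥ V_ov = 1.18 V, the device is in saturation.
I_D = ½ k_n V_ov² = 0.5 × 5.63 × 1.18² = 3.92 mA.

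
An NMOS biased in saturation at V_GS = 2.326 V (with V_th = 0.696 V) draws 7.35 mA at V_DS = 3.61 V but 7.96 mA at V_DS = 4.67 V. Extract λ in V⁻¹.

λ = 0.109 V⁻¹

With V_GS fixed, I_D ∝ (1 + λ V_DS) in saturation, so I_D2/I_D1 = (1 + λ V_DS2)/(1 + λ V_DS1).
7.96/7.35 = 1.083 = (1 + 4.67 λ)/(1 + 3.61 λ).
Solving: λ (I_D1 V_DS2 − I_D2 V_DS1) = I_D2 − I_D1, so λ = (7.96 − 7.35) / (7.35 × 4.67 − 7.96 × 3.61) = 0.61 / 5.59 = 0.109 V⁻¹.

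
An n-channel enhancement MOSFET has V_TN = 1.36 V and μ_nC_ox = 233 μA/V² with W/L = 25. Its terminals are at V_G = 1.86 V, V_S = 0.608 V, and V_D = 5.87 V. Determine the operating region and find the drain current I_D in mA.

V_GS = V_G − V_S = 1.86 − 0.608 = 1.25 V; V_DS = V_D − V_S = 5.87 − 0.608 = 5.26 V.
V_GS = 1.25 V < V_TN = 1.36 V, so the transistor is in cutoff.

Cutoff; I_D = 0 mA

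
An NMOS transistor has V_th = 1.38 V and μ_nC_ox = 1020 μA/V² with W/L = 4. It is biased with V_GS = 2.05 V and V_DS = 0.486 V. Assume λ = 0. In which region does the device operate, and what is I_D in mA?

Triode; I_D = 0.847 mA

k_n = μ_nC_ox · (W/L) = 4.08 mA/V².
V_ov = V_GS − V_th = 2.05 − 1.38 = 0.67 V.
Since V_DS = 0.486 V < V_ov = 0.67 V, the device is in the triode region.
I_D = k_n [V_ov · V_DS − ½ V_DS²] = 4.08 × [0.67 × 0.486 − 0.5 × 0.486²] = 0.847 mA.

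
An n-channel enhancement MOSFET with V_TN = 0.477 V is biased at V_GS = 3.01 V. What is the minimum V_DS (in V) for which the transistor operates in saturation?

The boundary between triode and saturation is V_DS = V_GS − V_TN = V_ov.
V_ov = 3.01 − 0.477 = 2.53 V.

V_DS,sat = 2.53 V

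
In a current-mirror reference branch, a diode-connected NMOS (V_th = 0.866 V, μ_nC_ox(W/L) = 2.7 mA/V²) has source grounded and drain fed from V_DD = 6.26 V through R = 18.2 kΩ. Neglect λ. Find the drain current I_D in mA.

I_D = 0.272 mA

With gate tied to drain, V_GS = V_DS ≥ V_GS − V_th, so the device is in saturation.
KCL at the drain: ½ k_n (V_GS − V_th)² = (V_DD − V_GS)/R.
Let x = V_GS − 0.866. Then 24.6 x² + x − 5.394 = 0, giving x = 0.449 V (positive root), so V_GS = 1.31 V.
I_D = (V_DD − V_GS)/R = (6.26 − 1.31) / 18.2 = 0.272 mA.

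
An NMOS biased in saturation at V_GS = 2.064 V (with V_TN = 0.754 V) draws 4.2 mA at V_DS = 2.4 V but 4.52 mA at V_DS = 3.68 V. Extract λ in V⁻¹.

λ = 0.0694 V⁻¹

With V_GS fixed, I_D ∝ (1 + λ V_DS) in saturation, so I_D2/I_D1 = (1 + λ V_DS2)/(1 + λ V_DS1).
4.52/4.2 = 1.076 = (1 + 3.68 λ)/(1 + 2.4 λ).
Solving: λ (I_D1 V_DS2 − I_D2 V_DS1) = I_D2 − I_D1, so λ = (4.52 − 4.2) / (4.2 × 3.68 − 4.52 × 2.4) = 0.32 / 4.61 = 0.0694 V⁻¹.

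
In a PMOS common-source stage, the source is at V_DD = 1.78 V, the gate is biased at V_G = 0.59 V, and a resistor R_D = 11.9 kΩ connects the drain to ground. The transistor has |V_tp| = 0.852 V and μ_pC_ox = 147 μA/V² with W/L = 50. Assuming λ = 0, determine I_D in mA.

I_D = 0.144 mA

V_SG = V_DD − V_G = 1.78 − 0.59 = 1.19 V, so V_ov = 1.19 − 0.852 = 0.338 V.
k_p = μ_pC_ox · (W/L) = 7.35 mA/V².
Assume saturation: I_D = ½ k_p V_ov² = 0.5 × 7.35 × 0.338² = 0.42 mA, giving V_SD = V_DD − I_D R_D = 1.78 − 0.42 × 11.9 = -3.22 V.
But -3.22 V < V_ov = 0.338 V, so the device is actually in triode.
In triode I_D = k_p[V_ov V_SD − ½ V_SD²] and I_D = (V_DD − V_SD)/R_D. Equating: 43.7 V_SD² − 30.56 V_SD + 1.78 = 0, giving V_SD = 0.0641 V (the root below V_ov).
I_D = (1.78 − 0.0641) / 11.9 = 0.144 mA.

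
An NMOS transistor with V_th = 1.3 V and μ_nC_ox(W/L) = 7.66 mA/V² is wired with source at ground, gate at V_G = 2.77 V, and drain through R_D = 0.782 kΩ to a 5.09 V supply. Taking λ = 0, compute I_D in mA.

I_D = 5.68 mA

V_GS = V_G = 2.77 V, so V_ov = 2.77 − 1.3 = 1.47 V.
Assume saturation: I_D = ½ k_n V_ov² = 0.5 × 7.66 × 1.47² = 8.28 mA, giving V_DS = V_DD − I_D R_D = 5.09 − 8.28 × 0.782 = -1.38 V.
But -1.38 V < V_ov = 1.47 V, so the device is actually in triode.
In triode I_D = k_n[V_ov V_DS − ½ V_DS²] and I_D = (V_DD − V_DS)/R_D. Equating: 3 V_DS² − 9.805 V_DS + 5.09 = 0, giving V_DS = 0.647 V (the root below V_ov).
I_D = (5.09 − 0.647) / 0.782 = 5.68 mA.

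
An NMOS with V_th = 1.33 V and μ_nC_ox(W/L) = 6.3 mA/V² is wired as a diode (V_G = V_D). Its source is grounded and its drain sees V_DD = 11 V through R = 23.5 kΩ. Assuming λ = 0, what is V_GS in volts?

V_GS = 1.68 V

With gate tied to drain, V_GS = V_DS ≥ V_GS − V_th, so the device is in saturation.
KCL at the drain: ½ k_n (V_GS − V_th)² = (V_DD − V_GS)/R.
Let x = V_GS − 1.33. Then 74 x² + x − 9.67 = 0, giving x = 0.355 V (positive root), so V_GS = 1.68 V.
I_D = (V_DD − V_GS)/R = (11 − 1.68) / 23.5 = 0.396 mA.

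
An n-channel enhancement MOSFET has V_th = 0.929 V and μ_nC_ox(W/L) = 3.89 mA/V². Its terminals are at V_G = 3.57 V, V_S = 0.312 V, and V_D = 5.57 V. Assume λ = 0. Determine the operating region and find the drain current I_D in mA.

V_GS = V_G − V_S = 3.57 − 0.312 = 3.26 V; V_DS = V_D − V_S = 5.57 − 0.312 = 5.26 V.
V_ov = V_GS − V_th = 3.26 − 0.929 = 2.33 V.
Since V_DS = 5.26 V ≥ V_ov = 2.33 V, the device is in saturation.
I_D = ½ k_n V_ov² = 0.5 × 3.89 × 2.33² = 10.6 mA.

Saturation; I_D = 10.6 mA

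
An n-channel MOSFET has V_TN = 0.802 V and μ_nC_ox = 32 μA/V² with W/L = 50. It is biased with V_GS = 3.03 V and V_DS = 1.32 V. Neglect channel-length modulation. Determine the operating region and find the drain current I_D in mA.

k_n = μ_nC_ox · (W/L) = 1.6 mA/V².
V_ov = V_GS − V_TN = 3.03 − 0.802 = 2.23 V.
Since V_DS = 1.32 V < V_ov = 2.23 V, the device is in the triode region.
I_D = k_n [V_ov · V_DS − ½ V_DS²] = 1.6 × [2.23 × 1.32 − 0.5 × 1.32²] = 3.31 mA.

Triode; I_D = 3.31 mA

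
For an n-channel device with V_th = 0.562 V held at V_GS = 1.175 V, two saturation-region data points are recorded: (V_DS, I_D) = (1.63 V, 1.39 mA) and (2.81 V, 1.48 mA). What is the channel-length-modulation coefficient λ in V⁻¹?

λ = 0.0603 V⁻¹

With V_GS fixed, I_D ∝ (1 + λ V_DS) in saturation, so I_D2/I_D1 = (1 + λ V_DS2)/(1 + λ V_DS1).
1.48/1.39 = 1.065 = (1 + 2.81 λ)/(1 + 1.63 λ).
Solving: λ (I_D1 V_DS2 − I_D2 V_DS1) = I_D2 − I_D1, so λ = (1.48 − 1.39) / (1.39 × 2.81 − 1.48 × 1.63) = 0.09 / 1.49 = 0.0603 V⁻¹.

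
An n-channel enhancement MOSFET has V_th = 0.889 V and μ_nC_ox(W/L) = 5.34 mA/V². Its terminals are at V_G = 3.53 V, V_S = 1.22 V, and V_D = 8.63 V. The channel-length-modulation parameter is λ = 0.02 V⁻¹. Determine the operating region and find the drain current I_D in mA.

Saturation; I_D = 6.19 mA

V_GS = V_G − V_S = 3.53 − 1.22 = 2.31 V; V_DS = V_D − V_S = 8.63 − 1.22 = 7.41 V.
V_ov = V_GS − V_th = 2.31 − 0.889 = 1.42 V.
Since V_DS = 7.41 V ≥ V_ov = 1.42 V, the device is in saturation.
I_D = ½ k_n V_ov² (1 + λ V_DS) = 0.5 × 5.34 × 1.42² × (1 + 0.02 × 7.41) = 6.19 mA.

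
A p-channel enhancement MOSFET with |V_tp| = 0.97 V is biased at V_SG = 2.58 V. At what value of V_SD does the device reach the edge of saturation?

The boundary between triode and saturation is V_SD = V_SG − |V_tp| = V_ov.
V_ov = 2.58 − 0.97 = 1.61 V.

V_SD,sat = 1.61 V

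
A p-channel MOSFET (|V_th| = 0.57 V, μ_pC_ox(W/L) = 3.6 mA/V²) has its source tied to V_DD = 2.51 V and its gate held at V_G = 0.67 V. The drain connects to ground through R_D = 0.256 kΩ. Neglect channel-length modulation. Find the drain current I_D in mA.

V_SG = V_DD − V_G = 2.51 − 0.67 = 1.84 V, so V_ov = 1.84 − 0.57 = 1.27 V.
Assume saturation: I_D = ½ k_p V_ov² = 0.5 × 3.6 × 1.27² = 2.9 mA, giving V_SD = V_DD − I_D R_D = 2.51 − 2.9 × 0.256 = 1.77 V.
V_SD = 1.77 V ≥ V_ov = 1.27 V, confirming saturation.

I_D = 2.90 mA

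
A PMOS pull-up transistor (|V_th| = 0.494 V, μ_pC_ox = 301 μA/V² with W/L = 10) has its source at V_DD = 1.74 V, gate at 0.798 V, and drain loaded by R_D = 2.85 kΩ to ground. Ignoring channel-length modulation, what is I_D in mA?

V_SG = V_DD − V_G = 1.74 − 0.798 = 0.942 V, so V_ov = 0.942 − 0.494 = 0.448 V.
k_p = μ_pC_ox · (W/L) = 3.01 mA/V².
Assume saturation: I_D = ½ k_p V_ov² = 0.5 × 3.01 × 0.448² = 0.302 mA, giving V_SD = V_DD − I_D R_D = 1.74 − 0.302 × 2.85 = 0.879 V.
V_SD = 0.879 V ≥ V_ov = 0.448 V, confirming saturation.

I_D = 0.302 mA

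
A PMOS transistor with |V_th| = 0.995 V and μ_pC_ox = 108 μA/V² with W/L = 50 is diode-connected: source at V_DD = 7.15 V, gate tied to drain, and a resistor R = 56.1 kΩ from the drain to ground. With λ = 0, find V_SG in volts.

V_SG = 1.19 V

With gate tied to drain, V_SG = V_SD ≥ V_SG − |V_th|, so the device is in saturation.
k_p = μ_pC_ox · (W/L) = 5.4 mA/V².
KCL at the drain: ½ k_p (V_SG − |V_th|)² = (V_DD − V_SG)/R.
Let x = V_SG − 0.995. Then 151 x² + x − 6.155 = 0, giving x = 0.198 V (positive root), so V_SG = 1.19 V.
I_D = (V_DD − V_SG)/R = (7.15 − 1.19) / 56.1 = 0.106 mA.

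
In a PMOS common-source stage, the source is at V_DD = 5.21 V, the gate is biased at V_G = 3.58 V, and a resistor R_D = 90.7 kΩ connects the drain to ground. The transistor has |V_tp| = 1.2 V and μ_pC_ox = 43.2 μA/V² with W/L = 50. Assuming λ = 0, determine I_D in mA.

V_SG = V_DD − V_G = 5.21 − 3.58 = 1.63 V, so V_ov = 1.63 − 1.2 = 0.43 V.
k_p = μ_pC_ox · (W/L) = 2.16 mA/V².
Assume saturation: I_D = ½ k_p V_ov² = 0.5 × 2.16 × 0.43² = 0.2 mA, giving V_SD = V_DD − I_D R_D = 5.21 − 0.2 × 90.7 = -12.9 V.
But -12.9 V < V_ov = 0.43 V, so the device is actually in triode.
In triode I_D = k_p[V_ov V_SD − ½ V_SD²] and I_D = (V_DD − V_SD)/R_D. Equating: 98 V_SD² − 85.24 V_SD + 5.21 = 0, giving V_SD = 0.0661 V (the root below V_ov).
I_D = (5.21 − 0.0661) / 90.7 = 0.0567 mA.

I_D = 0.0567 mA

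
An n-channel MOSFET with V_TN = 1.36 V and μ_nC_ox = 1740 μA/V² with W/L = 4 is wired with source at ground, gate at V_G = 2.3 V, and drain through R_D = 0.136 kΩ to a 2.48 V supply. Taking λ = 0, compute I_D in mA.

V_GS = V_G = 2.3 V, so V_ov = 2.3 − 1.36 = 0.94 V.
k_n = μ_nC_ox · (W/L) = 6.96 mA/V².
Assume saturation: I_D = ½ k_n V_ov² = 0.5 × 6.96 × 0.94² = 3.07 mA, giving V_DS = V_DD − I_D R_D = 2.48 − 3.07 × 0.136 = 2.06 V.
V_DS = 2.06 V ≥ V_ov = 0.94 V, confirming saturation.

I_D = 3.07 mA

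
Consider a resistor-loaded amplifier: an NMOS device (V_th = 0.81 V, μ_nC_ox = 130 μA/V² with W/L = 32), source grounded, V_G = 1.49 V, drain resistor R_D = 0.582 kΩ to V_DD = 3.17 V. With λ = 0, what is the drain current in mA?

V_GS = V_G = 1.49 V, so V_ov = 1.49 − 0.81 = 0.68 V.
k_n = μ_nC_ox · (W/L) = 4.16 mA/V².
Assume saturation: I_D = ½ k_n V_ov² = 0.5 × 4.16 × 0.68² = 0.962 mA, giving V_DS = V_DD − I_D R_D = 3.17 − 0.962 × 0.582 = 2.61 V.
V_DS = 2.61 V ≥ V_ov = 0.68 V, confirming saturation.

I_D = 0.962 mA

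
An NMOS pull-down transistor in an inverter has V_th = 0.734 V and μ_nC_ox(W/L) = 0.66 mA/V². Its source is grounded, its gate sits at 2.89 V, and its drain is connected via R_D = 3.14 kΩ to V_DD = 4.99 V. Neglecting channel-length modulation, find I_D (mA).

V_GS = V_G = 2.89 V, so V_ov = 2.89 − 0.734 = 2.16 V.
Assume saturation: I_D = ½ k_n V_ov² = 0.5 × 0.66 × 2.16² = 1.53 mA, giving V_DS = V_DD − I_D R_D = 4.99 − 1.53 × 3.14 = 0.173 V.
But 0.173 V < V_ov = 2.16 V, so the device is actually in triode.
In triode I_D = k_n[V_ov V_DS − ½ V_DS²] and I_D = (V_DD − V_DS)/R_D. Equating: 1.04 V_DS² − 5.468 V_DS + 4.99 = 0, giving V_DS = 1.17 V (the root below V_ov).
I_D = (4.99 − 1.17) / 3.14 = 1.22 mA.

I_D = 1.22 mA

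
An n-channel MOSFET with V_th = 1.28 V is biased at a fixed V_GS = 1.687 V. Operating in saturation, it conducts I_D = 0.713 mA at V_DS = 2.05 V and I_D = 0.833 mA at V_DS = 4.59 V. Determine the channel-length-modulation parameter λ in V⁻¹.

λ = 0.0767 V⁻¹

With V_GS fixed, I_D ∝ (1 + λ V_DS) in saturation, so I_D2/I_D1 = (1 + λ V_DS2)/(1 + λ V_DS1).
0.833/0.713 = 1.168 = (1 + 4.59 λ)/(1 + 2.05 λ).
Solving: λ (I_D1 V_DS2 − I_D2 V_DS1) = I_D2 − I_D1, so λ = (0.833 − 0.713) / (0.713 × 4.59 − 0.833 × 2.05) = 0.12 / 1.57 = 0.0767 V⁻¹.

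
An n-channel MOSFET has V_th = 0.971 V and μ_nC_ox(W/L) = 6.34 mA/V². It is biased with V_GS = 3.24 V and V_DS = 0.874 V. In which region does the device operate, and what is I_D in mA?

V_ov = V_GS − V_th = 3.24 − 0.971 = 2.27 V.
Since V_DS = 0.874 V < V_ov = 2.27 V, the device is in the triode region.
I_D = k_n [V_ov · V_DS − ½ V_DS²] = 6.34 × [2.27 × 0.874 − 0.5 × 0.874²] = 10.2 mA.

Triode; I_D = 10.2 mA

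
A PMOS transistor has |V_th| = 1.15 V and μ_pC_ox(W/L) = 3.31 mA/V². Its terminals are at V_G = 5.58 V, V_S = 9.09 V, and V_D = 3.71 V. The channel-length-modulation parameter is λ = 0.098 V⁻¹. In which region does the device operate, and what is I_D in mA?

V_SG = V_S − V_G = 9.09 − 5.58 = 3.51 V; V_SD = V_S − V_D = 9.09 − 3.71 = 5.38 V.
V_ov = V_SG − |V_th| = 3.51 − 1.15 = 2.36 V.
Since V_SD = 5.38 V ≥ V_ov = 2.36 V, the device is in saturation.
I_D = ½ k_p V_ov² (1 + λ V_SD) = 0.5 × 3.31 × 2.36² × (1 + 0.098 × 5.38) = 14.1 mA.

Saturation; I_D = 14.1 mA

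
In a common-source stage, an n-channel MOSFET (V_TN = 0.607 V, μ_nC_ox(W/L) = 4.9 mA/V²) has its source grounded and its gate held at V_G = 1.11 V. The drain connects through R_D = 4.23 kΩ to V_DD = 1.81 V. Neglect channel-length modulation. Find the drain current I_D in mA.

V_GS = V_G = 1.11 V, so V_ov = 1.11 − 0.607 = 0.503 V.
Assume saturation: I_D = ½ k_n V_ov² = 0.5 × 4.9 × 0.503² = 0.62 mA, giving V_DS = V_DD − I_D R_D = 1.81 − 0.62 × 4.23 = -0.812 V.
But -0.812 V < V_ov = 0.503 V, so the device is actually in triode.
In triode I_D = k_n[V_ov V_DS − ½ V_DS²] and I_D = (V_DD − V_DS)/R_D. Equating: 10.4 V_DS² − 11.43 V_DS + 1.81 = 0, giving V_DS = 0.192 V (the root below V_ov).
I_D = (1.81 − 0.192) / 4.23 = 0.383 mA.

I_D = 0.383 mA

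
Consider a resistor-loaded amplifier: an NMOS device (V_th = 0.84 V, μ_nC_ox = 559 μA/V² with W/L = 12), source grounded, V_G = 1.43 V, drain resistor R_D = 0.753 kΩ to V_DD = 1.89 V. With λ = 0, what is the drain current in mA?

I_D = 1.17 mA

V_GS = V_G = 1.43 V, so V_ov = 1.43 − 0.84 = 0.59 V.
k_n = μ_nC_ox · (W/L) = 6.708 mA/V².
Assume saturation: I_D = ½ k_n V_ov² = 0.5 × 6.708 × 0.59² = 1.17 mA, giving V_DS = V_DD − I_D R_D = 1.89 − 1.17 × 0.753 = 1.01 V.
V_DS = 1.01 V ≥ V_ov = 0.59 V, confirming saturation.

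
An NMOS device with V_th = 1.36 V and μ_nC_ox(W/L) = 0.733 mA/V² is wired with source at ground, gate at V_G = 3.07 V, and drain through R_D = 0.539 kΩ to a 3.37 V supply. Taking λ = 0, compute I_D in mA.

I_D = 1.07 mA

V_GS = V_G = 3.07 V, so V_ov = 3.07 − 1.36 = 1.71 V.
Assume saturation: I_D = ½ k_n V_ov² = 0.5 × 0.733 × 1.71² = 1.07 mA, giving V_DS = V_DD − I_D R_D = 3.37 − 1.07 × 0.539 = 2.79 V.
V_DS = 2.79 V ≥ V_ov = 1.71 V, confirming saturation.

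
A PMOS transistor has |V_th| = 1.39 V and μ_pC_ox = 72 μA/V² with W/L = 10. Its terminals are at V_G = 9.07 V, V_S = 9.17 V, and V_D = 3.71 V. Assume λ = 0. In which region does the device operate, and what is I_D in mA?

Cutoff; I_D = 0 mA

V_SG = V_S − V_G = 9.17 − 9.07 = 0.1 V; V_SD = V_S − V_D = 9.17 − 3.71 = 5.46 V.
V_SG = 0.1 V < |V_th| = 1.39 V, so the transistor is in cutoff.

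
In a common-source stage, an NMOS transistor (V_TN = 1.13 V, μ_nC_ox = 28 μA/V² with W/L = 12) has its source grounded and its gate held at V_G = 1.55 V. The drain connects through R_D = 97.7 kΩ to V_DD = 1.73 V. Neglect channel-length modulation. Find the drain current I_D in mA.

I_D = 0.0163 mA

V_GS = V_G = 1.55 V, so V_ov = 1.55 − 1.13 = 0.42 V.
k_n = μ_nC_ox · (W/L) = 0.336 mA/V².
Assume saturation: I_D = ½ k_n V_ov² = 0.5 × 0.336 × 0.42² = 0.0296 mA, giving V_DS = V_DD − I_D R_D = 1.73 − 0.0296 × 97.7 = -1.17 V.
But -1.17 V < V_ov = 0.42 V, so the device is actually in triode.
In triode I_D = k_n[V_ov V_DS − ½ V_DS²] and I_D = (V_DD − V_DS)/R_D. Equating: 16.4 V_DS² − 14.79 V_DS + 1.73 = 0, giving V_DS = 0.138 V (the root below V_ov).
I_D = (1.73 − 0.138) / 97.7 = 0.0163 mA.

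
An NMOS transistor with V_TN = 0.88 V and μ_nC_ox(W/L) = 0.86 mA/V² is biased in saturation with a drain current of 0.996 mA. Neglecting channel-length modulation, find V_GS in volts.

In saturation I_D = ½ k_n (V_GS − V_TN)², so V_GS − V_TN = √(2 I_D / k_n) = √(2 × 0.996 / 0.86) = 1.52 V.
V_GS = 0.88 + 1.52 = 2.4 V.

V_GS = 2.40 V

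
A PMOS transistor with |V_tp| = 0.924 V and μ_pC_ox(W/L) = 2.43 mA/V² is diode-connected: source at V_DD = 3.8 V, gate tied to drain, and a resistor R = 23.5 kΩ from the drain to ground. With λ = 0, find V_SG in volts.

With gate tied to drain, V_SG = V_SD ≥ V_SG − |V_tp|, so the device is in saturation.
KCL at the drain: ½ k_p (V_SG − |V_tp|)² = (V_DD − V_SG)/R.
Let x = V_SG − 0.924. Then 28.6 x² + x − 2.876 = 0, giving x = 0.3 V (positive root), so V_SG = 1.22 V.
I_D = (V_DD − V_SG)/R = (3.8 − 1.22) / 23.5 = 0.11 mA.

V_SG = 1.22 V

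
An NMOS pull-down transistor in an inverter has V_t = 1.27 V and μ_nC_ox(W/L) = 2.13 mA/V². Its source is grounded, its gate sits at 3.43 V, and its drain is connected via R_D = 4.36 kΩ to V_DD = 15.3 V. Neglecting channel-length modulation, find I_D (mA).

I_D = 3.30 mA

V_GS = V_G = 3.43 V, so V_ov = 3.43 − 1.27 = 2.16 V.
Assume saturation: I_D = ½ k_n V_ov² = 0.5 × 2.13 × 2.16² = 4.97 mA, giving V_DS = V_DD − I_D R_D = 15.3 − 4.97 × 4.36 = -6.36 V.
But -6.36 V < V_ov = 2.16 V, so the device is actually in triode.
In triode I_D = k_n[V_ov V_DS − ½ V_DS²] and I_D = (V_DD − V_DS)/R_D. Equating: 4.64 V_DS² − 21.06 V_DS + 15.3 = 0, giving V_DS = 0.908 V (the root below V_ov).
I_D = (15.3 − 0.908) / 4.36 = 3.3 mA.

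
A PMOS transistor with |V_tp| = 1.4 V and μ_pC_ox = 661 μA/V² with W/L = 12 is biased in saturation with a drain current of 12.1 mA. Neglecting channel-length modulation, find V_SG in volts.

V_SG = 3.15 V

k_p = μ_pC_ox · (W/L) = 7.932 mA/V².
In saturation I_D = ½ k_p (V_SG − |V_tp|)², so V_SG − |V_tp| = √(2 I_D / k_p) = √(2 × 12.1 / 7.932) = 1.75 V.
V_SG = 1.4 + 1.75 = 3.15 V.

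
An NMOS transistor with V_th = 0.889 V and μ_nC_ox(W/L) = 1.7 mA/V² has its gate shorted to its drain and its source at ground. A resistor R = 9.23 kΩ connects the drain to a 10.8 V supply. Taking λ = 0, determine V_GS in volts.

V_GS = 1.95 V

With gate tied to drain, V_GS = V_DS ≥ V_GS − V_th, so the device is in saturation.
KCL at the drain: ½ k_n (V_GS − V_th)² = (V_DD − V_GS)/R.
Let x = V_GS − 0.889. Then 7.85 x² + x − 9.911 = 0, giving x = 1.06 V (positive root), so V_GS = 1.95 V.
I_D = (V_DD − V_GS)/R = (10.8 − 1.95) / 9.23 = 0.959 mA.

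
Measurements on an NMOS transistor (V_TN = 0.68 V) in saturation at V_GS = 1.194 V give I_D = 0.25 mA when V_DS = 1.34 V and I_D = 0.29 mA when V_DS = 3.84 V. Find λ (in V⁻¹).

λ = 0.0700 V⁻¹

With V_GS fixed, I_D ∝ (1 + λ V_DS) in saturation, so I_D2/I_D1 = (1 + λ V_DS2)/(1 + λ V_DS1).
0.29/0.25 = 1.16 = (1 + 3.84 λ)/(1 + 1.34 λ).
Solving: λ (I_D1 V_DS2 − I_D2 V_DS1) = I_D2 − I_D1, so λ = (0.29 − 0.25) / (0.25 × 3.84 − 0.29 × 1.34) = 0.04 / 0.571 = 0.07 V⁻¹.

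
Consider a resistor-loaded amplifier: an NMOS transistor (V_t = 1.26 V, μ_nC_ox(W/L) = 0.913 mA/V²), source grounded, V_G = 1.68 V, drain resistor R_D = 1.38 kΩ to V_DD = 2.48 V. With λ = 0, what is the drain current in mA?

V_GS = V_G = 1.68 V, so V_ov = 1.68 − 1.26 = 0.42 V.
Assume saturation: I_D = ½ k_n V_ov² = 0.5 × 0.913 × 0.42² = 0.0805 mA, giving V_DS = V_DD − I_D R_D = 2.48 − 0.0805 × 1.38 = 2.37 V.
V_DS = 2.37 V ≥ V_ov = 0.42 V, confirming saturation.

I_D = 0.0805 mA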